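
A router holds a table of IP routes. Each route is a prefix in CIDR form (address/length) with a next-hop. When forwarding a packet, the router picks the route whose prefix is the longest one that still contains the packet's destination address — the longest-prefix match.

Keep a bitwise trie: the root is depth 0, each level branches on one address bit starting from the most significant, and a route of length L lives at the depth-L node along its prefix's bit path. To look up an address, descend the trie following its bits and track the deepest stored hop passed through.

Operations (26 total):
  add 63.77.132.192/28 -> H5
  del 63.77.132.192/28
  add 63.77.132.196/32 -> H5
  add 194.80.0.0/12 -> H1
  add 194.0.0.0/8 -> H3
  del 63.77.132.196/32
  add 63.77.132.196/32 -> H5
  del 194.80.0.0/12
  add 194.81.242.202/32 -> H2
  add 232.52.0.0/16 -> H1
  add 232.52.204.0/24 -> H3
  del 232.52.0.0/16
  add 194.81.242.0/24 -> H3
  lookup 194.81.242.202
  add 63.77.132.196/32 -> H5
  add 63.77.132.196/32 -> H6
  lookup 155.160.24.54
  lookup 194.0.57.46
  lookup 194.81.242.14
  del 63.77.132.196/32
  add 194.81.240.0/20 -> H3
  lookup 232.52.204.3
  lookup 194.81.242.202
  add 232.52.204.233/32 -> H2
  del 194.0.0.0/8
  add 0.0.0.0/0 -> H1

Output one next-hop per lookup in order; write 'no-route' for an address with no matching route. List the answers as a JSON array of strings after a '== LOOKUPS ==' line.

Process each operation:
  add 63.77.132.192/28 -> H5 at depth 28
  - 63.77.132.192/28 clear@28
  add 63.77.132.196/32 -> H5 at depth 32
  add 194.80.0.0/12 -> H1 at depth 12
  add 194.0.0.0/8 -> H3 at depth 8
  - 63.77.132.196/32 clear@32
  add 63.77.132.196/32 -> H5 at depth 32
  - 194.80.0.0/12 clear@12
  add 194.81.242.202/32 -> H2 at depth 32
  add 232.52.0.0/16 -> H1 at depth 16
  add 232.52.204.0/24 -> H3 at depth 24
  - 232.52.0.0/16 clear@16
  add 194.81.242.0/24 -> H3 at depth 24
  Q 194.81.242.202: descend 11000010010100011111001011001010 ; hops seen [H3,H3,H2] ; pick H2
  add 63.77.132.196/32 -> H5 at depth 32
  add 63.77.132.196/32 -> H6 at depth 32
  Q 155.160.24.54: descend 1 ; hops seen [∅] ; pick no-route
  Q 194.0.57.46: descend 110000100 ; hops seen [H3] ; pick H3
  Q 194.81.242.14: descend 110000100101000111110010 ; hops seen [H3,H3] ; pick H3
  - 63.77.132.196/32 clear@32
  add 194.81.240.0/20 -> H3 at depth 20
  Q 232.52.204.3: descend 111010000011010011001100 ; hops seen [H3] ; pick H3
  Q 194.81.242.202: descend 11000010010100011111001011001010 ; hops seen [H3,H3,H3,H2] ; pick H2
  add 232.52.204.233/32 -> H2 at depth 32
  - 194.0.0.0/8 clear@8
  add 0.0.0.0/0 -> H1 at depth 0

== LOOKUPS ==
["H2","no-route","H3","H3","H3","H2"]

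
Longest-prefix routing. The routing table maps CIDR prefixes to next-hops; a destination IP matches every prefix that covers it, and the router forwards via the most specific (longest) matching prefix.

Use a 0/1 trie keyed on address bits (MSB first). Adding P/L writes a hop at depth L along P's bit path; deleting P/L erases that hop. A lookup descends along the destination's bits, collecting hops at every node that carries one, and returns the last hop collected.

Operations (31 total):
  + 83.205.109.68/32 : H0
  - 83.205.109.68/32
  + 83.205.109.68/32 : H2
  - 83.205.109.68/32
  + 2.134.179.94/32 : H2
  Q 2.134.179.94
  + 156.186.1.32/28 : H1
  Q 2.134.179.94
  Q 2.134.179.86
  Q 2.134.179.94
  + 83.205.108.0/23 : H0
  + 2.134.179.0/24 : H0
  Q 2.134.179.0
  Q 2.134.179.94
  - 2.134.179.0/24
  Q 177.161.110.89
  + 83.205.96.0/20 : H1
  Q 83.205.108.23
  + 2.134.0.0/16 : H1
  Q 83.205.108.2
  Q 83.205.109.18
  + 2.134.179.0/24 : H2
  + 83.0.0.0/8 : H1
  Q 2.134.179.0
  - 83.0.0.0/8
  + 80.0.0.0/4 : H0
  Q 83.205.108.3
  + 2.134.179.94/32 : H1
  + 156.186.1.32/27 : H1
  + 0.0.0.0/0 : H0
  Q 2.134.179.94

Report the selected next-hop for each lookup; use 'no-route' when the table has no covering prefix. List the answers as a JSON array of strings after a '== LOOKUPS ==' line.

Trace:
  + 83.205.109.68/32 (H0) depth=32
  - 83.205.109.68/32 clear@32
  + 83.205.109.68/32 (H2) depth=32
  - 83.205.109.68/32 clear@32
  + 2.134.179.94/32 (H2) depth=32
  Q 2.134.179.94: descend 00000010100001101011001101011110 ; hops seen [H2] ; pick H2
  + 156.186.1.32/28 (H1) depth=28
  Q 2.134.179.94: descend 00000010100001101011001101011110 ; hops seen [H2] ; pick H2
  Q 2.134.179.86: descend 0000001010000110101100110101 ; hops seen [∅] ; pick no-route
  Q 2.134.179.94: descend 00000010100001101011001101011110 ; hops seen [H2] ; pick H2
  + 83.205.108.0/23 (H0) depth=23
  + 2.134.179.0/24 (H0) depth=24
  Q 2.134.179.0: descend 0000001010000110101100110 ; hops seen [H0] ; pick H0
  Q 2.134.179.94: descend 00000010100001101011001101011110 ; hops seen [H0,H2] ; pick H2
  - 2.134.179.0/24 clear@24
  Q 177.161.110.89: descend 10 ; hops seen [∅] ; pick no-route
  + 83.205.96.0/20 (H1) depth=20
  Q 83.205.108.23: descend 01010011110011010110110 ; hops seen [H1,H0] ; pick H0
  + 2.134.0.0/16 (H1) depth=16
  Q 83.205.108.2: descend 01010011110011010110110 ; hops seen [H1,H0] ; pick H0
  Q 83.205.109.18: descend 0101001111001101011011010 ; hops seen [H1,H0] ; pick H0
  + 2.134.179.0/24 (H2) depth=24
  + 83.0.0.0/8 (H1) depth=8
  Q 2.134.179.0: descend 0000001010000110101100110 ; hops seen [H1,H2] ; pick H2
  - 83.0.0.0/8 clear@8
  + 80.0.0.0/4 (H0) depth=4
  Q 83.205.108.3: descend 01010011110011010110110 ; hops seen [H0,H1,H0] ; pick H0
  + 2.134.179.94/32 (H1) depth=32
  + 156.186.1.32/27 (H1) depth=27
  + 0.0.0.0/0 (H0) depth=0
  Q 2.134.179.94: descend 00000010100001101011001101011110 ; hops seen [H0,H1,H2,H1] ; pick H1

== LOOKUPS ==
["H2","H2","no-route","H2","H0","H2","no-route","H0","H0","H0","H2","H0","H1"]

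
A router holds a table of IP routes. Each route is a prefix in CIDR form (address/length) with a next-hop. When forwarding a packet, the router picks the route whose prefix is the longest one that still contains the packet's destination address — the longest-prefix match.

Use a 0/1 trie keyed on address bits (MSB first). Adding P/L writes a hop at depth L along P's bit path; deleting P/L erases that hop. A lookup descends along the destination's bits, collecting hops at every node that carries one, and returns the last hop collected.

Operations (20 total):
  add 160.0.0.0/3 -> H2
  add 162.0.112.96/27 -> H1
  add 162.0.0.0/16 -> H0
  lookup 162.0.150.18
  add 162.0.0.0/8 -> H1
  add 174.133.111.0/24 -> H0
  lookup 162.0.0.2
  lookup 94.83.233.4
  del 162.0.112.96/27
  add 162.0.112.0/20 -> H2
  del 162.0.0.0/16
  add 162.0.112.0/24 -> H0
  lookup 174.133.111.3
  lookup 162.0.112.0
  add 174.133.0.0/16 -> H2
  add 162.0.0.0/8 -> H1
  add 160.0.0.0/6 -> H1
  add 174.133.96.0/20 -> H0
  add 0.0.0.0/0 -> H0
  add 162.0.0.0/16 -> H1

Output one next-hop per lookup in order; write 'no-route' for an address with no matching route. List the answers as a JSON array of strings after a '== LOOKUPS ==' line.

Process each operation:
  + 160.0.0.0/3 (H2) depth=3
  + 162.0.112.96/27 (H1) depth=27
  + 162.0.0.0/16 (H0) depth=16
  lookup 162.0.150.18: bits 1010001000000000 walk d0:-→d1:-→d2:-→d3:H2→d4:-→d5:-→d6:-→d7:-→d8:-→d9:-→d10:-→d11:-→d12:-→d13:-→d14:-→d15:-→d16:H0 -> H0
  + 162.0.0.0/8 (H1) depth=8
  + 174.133.111.0/24 (H0) depth=24
  lookup 162.0.0.2: bits 10100010000000000 walk d0:-→d1:-→d2:-→d3:H2→d4:-→d5:-→d6:-→d7:-→d8:H1→d9:-→d10:-→d11:-→d12:-→d13:-→d14:-→d15:-→d16:H0→d17:- -> H0
  lookup 94.83.233.4: bits ε walk d0:- -> no-route
  - 162.0.112.96/27 clear@27
  + 162.0.112.0/20 (H2) depth=20
  - 162.0.0.0/16 clear@16
  + 162.0.112.0/24 (H0) depth=24
  lookup 174.133.111.3: bits 101011101000010101101111 walk d0:-→d1:-→d2:-→d3:H2→d4:-→d5:-→d6:-→d7:-→d8:-→d9:-→d10:-→d11:-→d12:-→d13:-→d14:-→d15:-→d16:-→d17:-→d18:-→d19:-→d20:-→d21:-→d22:-→d23:-→d24:H0 -> H0
  lookup 162.0.112.0: bits 1010001000000000011100000 walk d0:-→d1:-→d2:-→d3:H2→d4:-→d5:-→d6:-→d7:-→d8:H1→d9:-→d10:-→d11:-→d12:-→d13:-→d14:-→d15:-→d16:-→d17:-→d18:-→d19:-→d20:H2→d21:-→d22:-→d23:-→d24:H0→d25:- -> H0
  + 174.133.0.0/16 (H2) depth=16
  + 162.0.0.0/8 (H1) depth=8
  + 160.0.0.0/6 (H1) depth=6
  + 174.133.96.0/20 (H0) depth=20
  + 0.0.0.0/0 (H0) depth=0
  + 162.0.0.0/16 (H1) depth=16

== LOOKUPS ==
["H0","H0","no-route","H0","H0"]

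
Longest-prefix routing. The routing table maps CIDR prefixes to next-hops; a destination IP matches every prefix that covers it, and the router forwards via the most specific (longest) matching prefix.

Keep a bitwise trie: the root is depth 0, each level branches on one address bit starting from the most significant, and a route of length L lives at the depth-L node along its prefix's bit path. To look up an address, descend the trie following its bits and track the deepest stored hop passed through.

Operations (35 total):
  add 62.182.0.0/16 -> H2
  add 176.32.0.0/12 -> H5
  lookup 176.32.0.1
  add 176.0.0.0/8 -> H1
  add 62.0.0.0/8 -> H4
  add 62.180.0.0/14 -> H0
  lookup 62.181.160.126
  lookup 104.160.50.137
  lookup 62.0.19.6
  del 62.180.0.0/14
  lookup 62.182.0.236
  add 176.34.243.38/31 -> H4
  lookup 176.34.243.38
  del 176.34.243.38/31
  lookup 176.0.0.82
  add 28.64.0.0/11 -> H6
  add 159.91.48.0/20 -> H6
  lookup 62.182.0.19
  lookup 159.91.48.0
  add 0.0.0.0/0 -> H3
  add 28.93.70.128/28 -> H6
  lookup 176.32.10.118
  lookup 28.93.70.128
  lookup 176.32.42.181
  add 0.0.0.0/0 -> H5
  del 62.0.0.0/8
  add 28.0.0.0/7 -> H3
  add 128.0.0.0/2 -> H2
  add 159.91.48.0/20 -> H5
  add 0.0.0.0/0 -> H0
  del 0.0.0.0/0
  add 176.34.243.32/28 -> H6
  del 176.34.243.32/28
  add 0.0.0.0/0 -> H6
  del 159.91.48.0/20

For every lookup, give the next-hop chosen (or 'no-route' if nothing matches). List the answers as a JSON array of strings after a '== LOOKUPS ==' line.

Trace:
  + 62.182.0.0/16 (H2) depth=16
  + 176.32.0.0/12 (H5) depth=12
  lookup 176.32.0.1: bits 101100000010 walk d0:-→d1:-→d2:-→d3:-→d4:-→d5:-→d6:-→d7:-→d8:-→d9:-→d10:-→d11:-→d12:H5 -> H5
  + 176.0.0.0/8 (H1) depth=8
  + 62.0.0.0/8 (H4) depth=8
  + 62.180.0.0/14 (H0) depth=14
  lookup 62.181.160.126: bits 00111110101101 walk d0:-→d1:-→d2:-→d3:-→d4:-→d5:-→d6:-→d7:-→d8:H4→d9:-→d10:-→d11:-→d12:-→d13:-→d14:H0 -> H0
  lookup 104.160.50.137: bits 0 walk d0:-→d1:- -> no-route
  lookup 62.0.19.6: bits 00111110 walk d0:-→d1:-→d2:-→d3:-→d4:-→d5:-→d6:-→d7:-→d8:H4 -> H4
  del 62.180.0.0/14 (clear depth 14)
  lookup 62.182.0.236: bits 0011111010110110 walk d0:-→d1:-→d2:-→d3:-→d4:-→d5:-→d6:-→d7:-→d8:H4→d9:-→d10:-→d11:-→d12:-→d13:-→d14:-→d15:-→d16:H2 -> H2
  + 176.34.243.38/31 (H4) depth=31
  lookup 176.34.243.38: bits 1011000000100010111100110010011 walk d0:-→d1:-→d2:-→d3:-→d4:-→d5:-→d6:-→d7:-→d8:H1→d9:-→d10:-→d11:-→d12:H5→d13:-→d14:-→d15:-→d16:-→d17:-→d18:-→d19:-→d20:-→d21:-→d22:-→d23:-→d24:-→d25:-→d26:-→d27:-→d28:-→d29:-→d30:-→d31:H4 -> H4
  del 176.34.243.38/31 (clear depth 31)
  lookup 176.0.0.82: bits 1011000000 walk d0:-→d1:-→d2:-→d3:-→d4:-→d5:-→d6:-→d7:-→d8:H1→d9:-→d10:- -> H1
  + 28.64.0.0/11 (H6) depth=11
  + 159.91.48.0/20 (H6) depth=20
  lookup 62.182.0.19: bits 0011111010110110 walk d0:-→d1:-→d2:-→d3:-→d4:-→d5:-→d6:-→d7:-→d8:H4→d9:-→d10:-→d11:-→d12:-→d13:-→d14:-→d15:-→d16:H2 -> H2
  lookup 159.91.48.0: bits 10011111010110110011 walk d0:-→d1:-→d2:-→d3:-→d4:-→d5:-→d6:-→d7:-→d8:-→d9:-→d10:-→d11:-→d12:-→d13:-→d14:-→d15:-→d16:-→d17:-→d18:-→d19:-→d20:H6 -> H6
  + 0.0.0.0/0 (H3) depth=0
  + 28.93.70.128/28 (H6) depth=28
  lookup 176.32.10.118: bits 10110000001000 walk d0:H3→d1:-→d2:-→d3:-→d4:-→d5:-→d6:-→d7:-→d8:H1→d9:-→d10:-→d11:-→d12:H5→d13:-→d14:- -> H5
  lookup 28.93.70.128: bits 0001110001011101010001101000 walk d0:H3→d1:-→d2:-→d3:-→d4:-→d5:-→d6:-→d7:-→d8:-→d9:-→d10:-→d11:H6→d12:-→d13:-→d14:-→d15:-→d16:-→d17:-→d18:-→d19:-→d20:-→d21:-→d22:-→d23:-→d24:-→d25:-→d26:-→d27:-→d28:H6 -> H6
  lookup 176.32.42.181: bits 10110000001000 walk d0:H3→d1:-→d2:-→d3:-→d4:-→d5:-→d6:-→d7:-→d8:H1→d9:-→d10:-→d11:-→d12:H5→d13:-→d14:- -> H5
  + 0.0.0.0/0 (H5) depth=0
  del 62.0.0.0/8 (clear depth 8)
  + 28.0.0.0/7 (H3) depth=7
  + 128.0.0.0/2 (H2) depth=2
  + 159.91.48.0/20 (H5) depth=20
  + 0.0.0.0/0 (H0) depth=0
  del 0.0.0.0/0 (clear depth 0)
  + 176.34.243.32/28 (H6) depth=28
  del 176.34.243.32/28 (clear depth 28)
  + 0.0.0.0/0 (H6) depth=0
  del 159.91.48.0/20 (clear depth 20)

== LOOKUPS ==
["H5","H0","no-route","H4","H2","H4","H1","H2","H6","H5","H6","H5"]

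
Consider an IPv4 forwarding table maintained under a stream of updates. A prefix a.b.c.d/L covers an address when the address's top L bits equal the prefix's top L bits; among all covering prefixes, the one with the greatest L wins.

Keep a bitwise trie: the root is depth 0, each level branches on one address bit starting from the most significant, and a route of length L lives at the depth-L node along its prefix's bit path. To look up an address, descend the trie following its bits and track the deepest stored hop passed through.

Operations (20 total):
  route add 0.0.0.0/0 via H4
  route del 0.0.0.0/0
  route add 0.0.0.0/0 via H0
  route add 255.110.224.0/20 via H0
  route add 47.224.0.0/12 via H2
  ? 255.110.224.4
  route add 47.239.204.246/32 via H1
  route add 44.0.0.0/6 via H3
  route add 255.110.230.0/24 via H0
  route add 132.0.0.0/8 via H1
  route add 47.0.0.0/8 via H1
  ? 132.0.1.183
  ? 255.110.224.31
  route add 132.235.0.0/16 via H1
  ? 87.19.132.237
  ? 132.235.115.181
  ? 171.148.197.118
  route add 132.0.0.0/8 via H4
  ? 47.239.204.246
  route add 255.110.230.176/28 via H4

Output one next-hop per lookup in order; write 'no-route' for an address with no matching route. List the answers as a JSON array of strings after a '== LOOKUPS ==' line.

Apply in order:
  + 0.0.0.0/0 (H4) depth=0
  del 0.0.0.0/0 (clear depth 0)
  + 0.0.0.0/0 (H0) depth=0
  + 255.110.224.0/20 (H0) depth=20
  + 47.224.0.0/12 (H2) depth=12
  Q 255.110.224.4: descend 11111111011011101110 ; hops seen [H0,H0] ; pick H0
  + 47.239.204.246/32 (H1) depth=32
  + 44.0.0.0/6 (H3) depth=6
  + 255.110.230.0/24 (H0) depth=24
  + 132.0.0.0/8 (H1) depth=8
  + 47.0.0.0/8 (H1) depth=8
  Q 132.0.1.183: descend 10000100 ; hops seen [H0,H1] ; pick H1
  Q 255.110.224.31: descend 111111110110111011100 ; hops seen [H0,H0] ; pick H0
  + 132.235.0.0/16 (H1) depth=16
  Q 87.19.132.237: descend 0 ; hops seen [H0] ; pick H0
  Q 132.235.115.181: descend 1000010011101011 ; hops seen [H0,H1,H1] ; pick H1
  Q 171.148.197.118: descend 10 ; hops seen [H0] ; pick H0
  + 132.0.0.0/8 (H4) depth=8
  Q 47.239.204.246: descend 00101111111011111100110011110110 ; hops seen [H0,H3,H1,H2,H1] ; pick H1
  + 255.110.230.176/28 (H4) depth=28

== LOOKUPS ==
["H0","H1","H0","H0","H1","H0","H1"]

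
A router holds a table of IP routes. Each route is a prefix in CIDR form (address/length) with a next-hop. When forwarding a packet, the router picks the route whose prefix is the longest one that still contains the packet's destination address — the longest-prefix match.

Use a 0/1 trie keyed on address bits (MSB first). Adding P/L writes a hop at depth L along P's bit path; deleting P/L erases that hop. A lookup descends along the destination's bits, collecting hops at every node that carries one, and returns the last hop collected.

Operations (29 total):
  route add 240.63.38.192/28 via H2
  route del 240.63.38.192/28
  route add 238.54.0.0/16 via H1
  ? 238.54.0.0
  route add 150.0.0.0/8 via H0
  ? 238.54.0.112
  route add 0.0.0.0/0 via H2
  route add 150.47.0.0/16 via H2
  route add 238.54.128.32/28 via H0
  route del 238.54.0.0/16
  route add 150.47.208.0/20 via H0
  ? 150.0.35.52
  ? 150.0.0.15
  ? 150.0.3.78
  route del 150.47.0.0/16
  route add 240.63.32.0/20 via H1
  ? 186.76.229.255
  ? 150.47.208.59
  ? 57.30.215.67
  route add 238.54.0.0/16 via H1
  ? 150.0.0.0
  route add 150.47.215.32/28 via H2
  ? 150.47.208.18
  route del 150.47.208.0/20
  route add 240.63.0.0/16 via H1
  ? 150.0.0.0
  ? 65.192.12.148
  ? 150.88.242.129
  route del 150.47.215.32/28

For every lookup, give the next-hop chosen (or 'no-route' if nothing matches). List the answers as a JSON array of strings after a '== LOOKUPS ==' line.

Apply in order:
  add 240.63.38.192/28 -> H2 at depth 28
  - 240.63.38.192/28 clear@28
  add 238.54.0.0/16 -> H1 at depth 16
  lookup 238.54.0.0: bits 1110111000110110 walk d0:-→d1:-→d2:-→d3:-→d4:-→d5:-→d6:-→d7:-→d8:-→d9:-→d10:-→d11:-→d12:-→d13:-→d14:-→d15:-→d16:H1 -> H1
  add 150.0.0.0/8 -> H0 at depth 8
  lookup 238.54.0.112: bits 1110111000110110 walk d0:-→d1:-→d2:-→d3:-→d4:-→d5:-→d6:-→d7:-→d8:-→d9:-→d10:-→d11:-→d12:-→d13:-→d14:-→d15:-→d16:H1 -> H1
  add 0.0.0.0/0 -> H2 at depth 0
  add 150.47.0.0/16 -> H2 at depth 16
  add 238.54.128.32/28 -> H0 at depth 28
  - 238.54.0.0/16 clear@16
  add 150.47.208.0/20 -> H0 at depth 20
  lookup 150.0.35.52: bits 1001011000 walk d0:H2→d1:-→d2:-→d3:-→d4:-→d5:-→d6:-→d7:-→d8:H0→d9:-→d10:- -> H0
  lookup 150.0.0.15: bits 1001011000 walk d0:H2→d1:-→d2:-→d3:-→d4:-→d5:-→d6:-→d7:-→d8:H0→d9:-→d10:- -> H0
  lookup 150.0.3.78: bits 1001011000 walk d0:H2→d1:-→d2:-→d3:-→d4:-→d5:-→d6:-→d7:-→d8:H0→d9:-→d10:- -> H0
  - 150.47.0.0/16 clear@16
  add 240.63.32.0/20 -> H1 at depth 20
  lookup 186.76.229.255: bits 10 walk d0:H2→d1:-→d2:- -> H2
  lookup 150.47.208.59: bits 10010110001011111101 walk d0:H2→d1:-→d2:-→d3:-→d4:-→d5:-→d6:-→d7:-→d8:H0→d9:-→d10:-→d11:-→d12:-→d13:-→d14:-→d15:-→d16:-→d17:-→d18:-→d19:-→d20:H0 -> H0
  lookup 57.30.215.67: bits ε walk d0:H2 -> H2
  add 238.54.0.0/16 -> H1 at depth 16
  lookup 150.0.0.0: bits 1001011000 walk d0:H2→d1:-→d2:-→d3:-→d4:-→d5:-→d6:-→d7:-→d8:H0→d9:-→d10:- -> H0
  add 150.47.215.32/28 -> H2 at depth 28
  lookup 150.47.208.18: bits 100101100010111111010 walk d0:H2→d1:-→d2:-→d3:-→d4:-→d5:-→d6:-→d7:-→d8:H0→d9:-→d10:-→d11:-→d12:-→d13:-→d14:-→d15:-→d16:-→d17:-→d18:-→d19:-→d20:H0→d21:- -> H0
  - 150.47.208.0/20 clear@20
  add 240.63.0.0/16 -> H1 at depth 16
  lookup 150.0.0.0: bits 1001011000 walk d0:H2→d1:-→d2:-→d3:-→d4:-→d5:-→d6:-→d7:-→d8:H0→d9:-→d10:- -> H0
  lookup 65.192.12.148: bits ε walk d0:H2 -> H2
  lookup 150.88.242.129: bits 100101100 walk d0:H2→d1:-→d2:-→d3:-→d4:-→d5:-→d6:-→d7:-→d8:H0→d9:- -> H0
  - 150.47.215.32/28 clear@28

== LOOKUPS ==
["H1","H1","H0","H0","H0","H2","H0","H2","H0","H0","H0","H2","H0"]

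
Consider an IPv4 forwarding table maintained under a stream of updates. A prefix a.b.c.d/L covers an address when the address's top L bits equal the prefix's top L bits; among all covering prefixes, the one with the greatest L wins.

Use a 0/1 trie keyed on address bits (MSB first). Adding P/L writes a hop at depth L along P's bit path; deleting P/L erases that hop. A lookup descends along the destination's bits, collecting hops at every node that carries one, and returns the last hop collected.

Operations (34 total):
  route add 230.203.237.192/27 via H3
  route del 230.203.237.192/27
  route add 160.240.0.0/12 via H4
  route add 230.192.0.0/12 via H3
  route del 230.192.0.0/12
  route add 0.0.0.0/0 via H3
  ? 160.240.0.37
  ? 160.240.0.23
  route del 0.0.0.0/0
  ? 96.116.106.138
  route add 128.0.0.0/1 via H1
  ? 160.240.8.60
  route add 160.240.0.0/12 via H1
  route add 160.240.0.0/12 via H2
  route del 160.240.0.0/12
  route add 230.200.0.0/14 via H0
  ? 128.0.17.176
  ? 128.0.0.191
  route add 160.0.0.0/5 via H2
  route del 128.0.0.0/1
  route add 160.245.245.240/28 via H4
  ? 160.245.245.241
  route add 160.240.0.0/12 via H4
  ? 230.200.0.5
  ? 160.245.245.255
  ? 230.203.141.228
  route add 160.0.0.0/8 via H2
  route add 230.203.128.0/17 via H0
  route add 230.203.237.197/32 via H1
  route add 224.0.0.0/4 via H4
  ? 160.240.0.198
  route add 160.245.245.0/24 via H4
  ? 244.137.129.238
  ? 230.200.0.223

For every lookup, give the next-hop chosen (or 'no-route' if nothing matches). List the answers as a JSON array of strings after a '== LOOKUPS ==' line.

Trace:
  + 230.203.237.192/27 (H3) depth=27
  - 230.203.237.192/27 clear@27
  + 160.240.0.0/12 (H4) depth=12
  + 230.192.0.0/12 (H3) depth=12
  - 230.192.0.0/12 clear@12
  + 0.0.0.0/0 (H3) depth=0
  ? 160.240.0.37  path d0:H3→d1:-→d2:-→d3:-→d4:-→d5:-→d6:-→d7:-→d8:-→d9:-→d10:-→d11:-→d12:H4  best=H4
  ? 160.240.0.23  path d0:H3→d1:-→d2:-→d3:-→d4:-→d5:-→d6:-→d7:-→d8:-→d9:-→d10:-→d11:-→d12:H4  best=H4
  - 0.0.0.0/0 clear@0
  ? 96.116.106.138  path d0:-  best=no-route
  + 128.0.0.0/1 (H1) depth=1
  ? 160.240.8.60  path d0:-→d1:H1→d2:-→d3:-→d4:-→d5:-→d6:-→d7:-→d8:-→d9:-→d10:-→d11:-→d12:H4  best=H4
  + 160.240.0.0/12 (H1) depth=12
  + 160.240.0.0/12 (H2) depth=12
  - 160.240.0.0/12 clear@12
  + 230.200.0.0/14 (H0) depth=14
  ? 128.0.17.176  path d0:-→d1:H1→d2:-  best=H1
  ? 128.0.0.191  path d0:-→d1:H1→d2:-  best=H1
  + 160.0.0.0/5 (H2) depth=5
  - 128.0.0.0/1 clear@1
  + 160.245.245.240/28 (H4) depth=28
  ? 160.245.245.241  path d0:-→d1:-→d2:-→d3:-→d4:-→d5:H2→d6:-→d7:-→d8:-→d9:-→d10:-→d11:-→d12:-→d13:-→d14:-→d15:-→d16:-→d17:-→d18:-→d19:-→d20:-→d21:-→d22:-→d23:-→d24:-→d25:-→d26:-→d27:-→d28:H4  best=H4
  + 160.240.0.0/12 (H4) depth=12
  ? 230.200.0.5  path d0:-→d1:-→d2:-→d3:-→d4:-→d5:-→d6:-→d7:-→d8:-→d9:-→d10:-→d11:-→d12:-→d13:-→d14:H0  best=H0
  ? 160.245.245.255  path d0:-→d1:-→d2:-→d3:-→d4:-→d5:H2→d6:-→d7:-→d8:-→d9:-→d10:-→d11:-→d12:H4→d13:-→d14:-→d15:-→d16:-→d17:-→d18:-→d19:-→d20:-→d21:-→d22:-→d23:-→d24:-→d25:-→d26:-→d27:-→d28:H4  best=H4
  ? 230.203.141.228  path d0:-→d1:-→d2:-→d3:-→d4:-→d5:-→d6:-→d7:-→d8:-→d9:-→d10:-→d11:-→d12:-→d13:-→d14:H0→d15:-→d16:-→d17:-  best=H0
  + 160.0.0.0/8 (H2) depth=8
  + 230.203.128.0/17 (H0) depth=17
  + 230.203.237.197/32 (H1) depth=32
  + 224.0.0.0/4 (H4) depth=4
  ? 160.240.0.198  path d0:-→d1:-→d2:-→d3:-→d4:-→d5:H2→d6:-→d7:-→d8:H2→d9:-→d10:-→d11:-→d12:H4→d13:-  best=H4
  + 160.245.245.0/24 (H4) depth=24
  ? 244.137.129.238  path d0:-→d1:-→d2:-→d3:-  best=no-route
  ? 230.200.0.223  path d0:-→d1:-→d2:-→d3:-→d4:H4→d5:-→d6:-→d7:-→d8:-→d9:-→d10:-→d11:-→d12:-→d13:-→d14:H0  best=H0

== LOOKUPS ==
["H4","H4","no-route","H4","H1","H1","H4","H0","H4","H0","H4","no-route","H0"]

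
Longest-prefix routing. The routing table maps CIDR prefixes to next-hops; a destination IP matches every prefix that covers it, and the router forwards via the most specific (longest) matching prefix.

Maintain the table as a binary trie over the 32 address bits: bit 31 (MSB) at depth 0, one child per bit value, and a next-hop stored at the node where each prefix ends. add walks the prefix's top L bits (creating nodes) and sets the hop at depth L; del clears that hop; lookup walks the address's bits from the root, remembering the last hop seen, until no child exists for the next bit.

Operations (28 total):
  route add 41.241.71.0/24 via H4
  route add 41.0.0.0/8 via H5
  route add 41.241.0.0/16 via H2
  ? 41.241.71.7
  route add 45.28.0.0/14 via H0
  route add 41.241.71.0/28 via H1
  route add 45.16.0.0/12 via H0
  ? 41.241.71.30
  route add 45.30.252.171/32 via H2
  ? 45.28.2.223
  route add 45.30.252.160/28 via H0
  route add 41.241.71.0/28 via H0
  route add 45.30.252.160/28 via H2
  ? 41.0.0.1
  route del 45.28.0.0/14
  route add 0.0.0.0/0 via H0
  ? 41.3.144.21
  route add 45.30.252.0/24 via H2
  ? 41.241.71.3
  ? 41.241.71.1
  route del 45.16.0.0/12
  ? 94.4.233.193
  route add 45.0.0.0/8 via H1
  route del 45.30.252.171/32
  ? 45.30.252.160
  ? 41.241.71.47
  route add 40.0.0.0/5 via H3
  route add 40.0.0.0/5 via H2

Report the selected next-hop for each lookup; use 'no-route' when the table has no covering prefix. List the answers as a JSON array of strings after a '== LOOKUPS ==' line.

Apply in order:
  add 41.241.71.0/24 -> H4 at depth 24
  add 41.0.0.0/8 -> H5 at depth 8
  add 41.241.0.0/16 -> H2 at depth 16
  ? 41.241.71.7  path d0:-→d1:-→d2:-→d3:-→d4:-→d5:-→d6:-→d7:-→d8:H5→d9:-→d10:-→d11:-→d12:-→d13:-→d14:-→d15:-→d16:H2→d17:-→d18:-→d19:-→d20:-→d21:-→d22:-→d23:-→d24:H4  best=H4
  add 45.28.0.0/14 -> H0 at depth 14
  add 41.241.71.0/28 -> H1 at depth 28
  add 45.16.0.0/12 -> H0 at depth 12
  ? 41.241.71.30  path d0:-→d1:-→d2:-→d3:-→d4:-→d5:-→d6:-→d7:-→d8:H5→d9:-→d10:-→d11:-→d12:-→d13:-→d14:-→d15:-→d16:H2→d17:-→d18:-→d19:-→d20:-→d21:-→d22:-→d23:-→d24:H4→d25:-→d26:-→d27:-  best=H4
  add 45.30.252.171/32 -> H2 at depth 32
  ? 45.28.2.223  path d0:-→d1:-→d2:-→d3:-→d4:-→d5:-→d6:-→d7:-→d8:-→d9:-→d10:-→d11:-→d12:H0→d13:-→d14:H0  best=H0
  add 45.30.252.160/28 -> H0 at depth 28
  add 41.241.71.0/28 -> H0 at depth 28
  add 45.30.252.160/28 -> H2 at depth 28
  ? 41.0.0.1  path d0:-→d1:-→d2:-→d3:-→d4:-→d5:-→d6:-→d7:-→d8:H5  best=H5
  del 45.28.0.0/14 (clear depth 14)
  add 0.0.0.0/0 -> H0 at depth 0
  ? 41.3.144.21  path d0:H0→d1:-→d2:-→d3:-→d4:-→d5:-→d6:-→d7:-→d8:H5  best=H5
  add 45.30.252.0/24 -> H2 at depth 24
  ? 41.241.71.3  path d0:H0→d1:-→d2:-→d3:-→d4:-→d5:-→d6:-→d7:-→d8:H5→d9:-→d10:-→d11:-→d12:-→d13:-→d14:-→d15:-→d16:H2→d17:-→d18:-→d19:-→d20:-→d21:-→d22:-→d23:-→d24:H4→d25:-→d26:-→d27:-→d28:H0  best=H0
  ? 41.241.71.1  path d0:H0→d1:-→d2:-→d3:-→d4:-→d5:-→d6:-→d7:-→d8:H5→d9:-→d10:-→d11:-→d12:-→d13:-→d14:-→d15:-→d16:H2→d17:-→d18:-→d19:-→d20:-→d21:-→d22:-→d23:-→d24:H4→d25:-→d26:-→d27:-→d28:H0  best=H0
  del 45.16.0.0/12 (clear depth 12)
  ? 94.4.233.193  path d0:H0→d1:-  best=H0
  add 45.0.0.0/8 -> H1 at depth 8
  del 45.30.252.171/32 (clear depth 32)
  ? 45.30.252.160  path d0:H0→d1:-→d2:-→d3:-→d4:-→d5:-→d6:-→d7:-→d8:H1→d9:-→d10:-→d11:-→d12:-→d13:-→d14:-→d15:-→d16:-→d17:-→d18:-→d19:-→d20:-→d21:-→d22:-→d23:-→d24:H2→d25:-→d26:-→d27:-→d28:H2  best=H2
  ? 41.241.71.47  path d0:H0→d1:-→d2:-→d3:-→d4:-→d5:-→d6:-→d7:-→d8:H5→d9:-→d10:-→d11:-→d12:-→d13:-→d14:-→d15:-→d16:H2→d17:-→d18:-→d19:-→d20:-→d21:-→d22:-→d23:-→d24:H4→d25:-→d26:-  best=H4
  add 40.0.0.0/5 -> H3 at depth 5
  add 40.0.0.0/5 -> H2 at depth 5

== LOOKUPS ==
["H4","H4","H0","H5","H5","H0","H0","H0","H2","H4"]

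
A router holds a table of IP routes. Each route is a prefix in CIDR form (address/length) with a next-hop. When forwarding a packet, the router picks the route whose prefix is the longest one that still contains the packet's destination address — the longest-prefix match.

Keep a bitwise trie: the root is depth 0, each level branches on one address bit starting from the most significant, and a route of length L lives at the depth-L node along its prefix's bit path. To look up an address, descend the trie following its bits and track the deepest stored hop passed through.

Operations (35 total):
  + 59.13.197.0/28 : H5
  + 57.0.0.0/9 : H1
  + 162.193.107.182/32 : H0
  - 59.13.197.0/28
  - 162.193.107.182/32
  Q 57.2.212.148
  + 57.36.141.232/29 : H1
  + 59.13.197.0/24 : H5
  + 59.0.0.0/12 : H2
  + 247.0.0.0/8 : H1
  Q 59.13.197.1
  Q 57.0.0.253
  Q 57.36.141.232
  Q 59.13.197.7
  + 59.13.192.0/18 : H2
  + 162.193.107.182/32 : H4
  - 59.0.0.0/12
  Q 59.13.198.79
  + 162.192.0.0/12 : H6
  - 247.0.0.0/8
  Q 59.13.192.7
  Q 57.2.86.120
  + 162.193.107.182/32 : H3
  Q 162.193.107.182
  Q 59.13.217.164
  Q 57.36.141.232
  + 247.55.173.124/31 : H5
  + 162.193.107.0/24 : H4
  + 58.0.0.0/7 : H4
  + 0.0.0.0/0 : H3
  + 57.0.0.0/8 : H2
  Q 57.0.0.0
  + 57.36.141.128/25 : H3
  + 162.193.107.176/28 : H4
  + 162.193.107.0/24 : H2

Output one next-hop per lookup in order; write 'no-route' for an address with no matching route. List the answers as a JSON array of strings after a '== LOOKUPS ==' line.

Trace:
  add 59.13.197.0/28 -> H5 at depth 28
  add 57.0.0.0/9 -> H1 at depth 9
  add 162.193.107.182/32 -> H0 at depth 32
  del 59.13.197.0/28 (clear depth 28)
  del 162.193.107.182/32 (clear depth 32)
  Q 57.2.212.148: descend 001110010 ; hops seen [H1] ; pick H1
  add 57.36.141.232/29 -> H1 at depth 29
  add 59.13.197.0/24 -> H5 at depth 24
  add 59.0.0.0/12 -> H2 at depth 12
  add 247.0.0.0/8 -> H1 at depth 8
  Q 59.13.197.1: descend 0011101100001101110001010000 ; hops seen [H2,H5] ; pick H5
  Q 57.0.0.253: descend 0011100100 ; hops seen [H1] ; pick H1
  Q 57.36.141.232: descend 00111001001001001000110111101 ; hops seen [H1,H1] ; pick H1
  Q 59.13.197.7: descend 0011101100001101110001010000 ; hops seen [H2,H5] ; pick H5
  add 59.13.192.0/18 -> H2 at depth 18
  add 162.193.107.182/32 -> H4 at depth 32
  del 59.0.0.0/12 (clear depth 12)
  Q 59.13.198.79: descend 0011101100001101110001 ; hops seen [H2] ; pick H2
  add 162.192.0.0/12 -> H6 at depth 12
  del 247.0.0.0/8 (clear depth 8)
  Q 59.13.192.7: descend 001110110000110111000 ; hops seen [H2] ; pick H2
  Q 57.2.86.120: descend 0011100100 ; hops seen [H1] ; pick H1
  add 162.193.107.182/32 -> H3 at depth 32
  Q 162.193.107.182: descend 10100010110000010110101110110110 ; hops seen [H6,H3] ; pick H3
  Q 59.13.217.164: descend 0011101100001101110 ; hops seen [H2] ; pick H2
  Q 57.36.141.232: descend 00111001001001001000110111101 ; hops seen [H1,H1] ; pick H1
  add 247.55.173.124/31 -> H5 at depth 31
  add 162.193.107.0/24 -> H4 at depth 24
  add 58.0.0.0/7 -> H4 at depth 7
  add 0.0.0.0/0 -> H3 at depth 0
  add 57.0.0.0/8 -> H2 at depth 8
  Q 57.0.0.0: descend 0011100100 ; hops seen [H3,H2,H1] ; pick H1
  add 57.36.141.128/25 -> H3 at depth 25
  add 162.193.107.176/28 -> H4 at depth 28
  add 162.193.107.0/24 -> H2 at depth 24

== LOOKUPS ==
["H1","H5","H1","H1","H5","H2","H2","H1","H3","H2","H1","H1"]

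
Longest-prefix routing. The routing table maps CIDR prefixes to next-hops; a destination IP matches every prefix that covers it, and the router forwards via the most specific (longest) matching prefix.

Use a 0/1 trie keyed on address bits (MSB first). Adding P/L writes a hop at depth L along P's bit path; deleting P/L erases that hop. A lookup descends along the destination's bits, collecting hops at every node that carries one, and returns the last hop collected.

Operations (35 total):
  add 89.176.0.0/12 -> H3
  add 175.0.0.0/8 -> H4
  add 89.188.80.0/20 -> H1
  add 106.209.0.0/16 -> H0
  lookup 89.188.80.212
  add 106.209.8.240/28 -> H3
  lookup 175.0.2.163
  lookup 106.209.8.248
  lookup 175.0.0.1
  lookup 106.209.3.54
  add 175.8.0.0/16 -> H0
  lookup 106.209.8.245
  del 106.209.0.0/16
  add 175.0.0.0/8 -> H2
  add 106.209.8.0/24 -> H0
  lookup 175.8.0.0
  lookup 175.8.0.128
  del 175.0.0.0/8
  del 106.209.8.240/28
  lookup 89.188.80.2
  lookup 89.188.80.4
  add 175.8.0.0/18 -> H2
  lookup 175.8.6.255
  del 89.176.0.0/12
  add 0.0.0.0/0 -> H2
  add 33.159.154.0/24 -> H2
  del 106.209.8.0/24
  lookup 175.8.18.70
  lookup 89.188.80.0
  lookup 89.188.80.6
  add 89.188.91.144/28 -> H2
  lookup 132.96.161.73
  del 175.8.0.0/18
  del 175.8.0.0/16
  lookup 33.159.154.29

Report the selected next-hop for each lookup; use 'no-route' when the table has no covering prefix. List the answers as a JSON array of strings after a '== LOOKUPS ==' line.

Process each operation:
  + 89.176.0.0/12 (H3) depth=12
  + 175.0.0.0/8 (H4) depth=8
  + 89.188.80.0/20 (H1) depth=20
  + 106.209.0.0/16 (H0) depth=16
  ? 89.188.80.212  path d0:-→d1:-→d2:-→d3:-→d4:-→d5:-→d6:-→d7:-→d8:-→d9:-→d10:-→d11:-→d12:H3→d13:-→d14:-→d15:-→d16:-→d17:-→d18:-→d19:-→d20:H1  best=H1
  + 106.209.8.240/28 (H3) depth=28
  ? 175.0.2.163  path d0:-→d1:-→d2:-→d3:-→d4:-→d5:-→d6:-→d7:-→d8:H4  best=H4
  ? 106.209.8.248  path d0:-→d1:-→d2:-→d3:-→d4:-→d5:-→d6:-→d7:-→d8:-→d9:-→d10:-→d11:-→d12:-→d13:-→d14:-→d15:-→d16:H0→d17:-→d18:-→d19:-→d20:-→d21:-→d22:-→d23:-→d24:-→d25:-→d26:-→d27:-→d28:H3  best=H3
  ? 175.0.0.1  path d0:-→d1:-→d2:-→d3:-→d4:-→d5:-→d6:-→d7:-→d8:H4  best=H4
  ? 106.209.3.54  path d0:-→d1:-→d2:-→d3:-→d4:-→d5:-→d6:-→d7:-→d8:-→d9:-→d10:-→d11:-→d12:-→d13:-→d14:-→d15:-→d16:H0→d17:-→d18:-→d19:-→d20:-  best=H0
  + 175.8.0.0/16 (H0) depth=16
  ? 106.209.8.245  path d0:-→d1:-→d2:-→d3:-→d4:-→d5:-→d6:-→d7:-→d8:-→d9:-→d10:-→d11:-→d12:-→d13:-→d14:-→d15:-→d16:H0→d17:-→d18:-→d19:-→d20:-→d21:-→d22:-→d23:-→d24:-→d25:-→d26:-→d27:-→d28:H3  best=H3
  - 106.209.0.0/16 clear@16
  + 175.0.0.0/8 (H2) depth=8
  + 106.209.8.0/24 (H0) depth=24
  ? 175.8.0.0  path d0:-→d1:-→d2:-→d3:-→d4:-→d5:-→d6:-→d7:-→d8:H2→d9:-→d10:-→d11:-→d12:-→d13:-→d14:-→d15:-→d16:H0  best=H0
  ? 175.8.0.128  path d0:-→d1:-→d2:-→d3:-→d4:-→d5:-→d6:-→d7:-→d8:H2→d9:-→d10:-→d11:-→d12:-→d13:-→d14:-→d15:-→d16:H0  best=H0
  - 175.0.0.0/8 clear@8
  - 106.209.8.240/28 clear@28
  ? 89.188.80.2  path d0:-→d1:-→d2:-→d3:-→d4:-→d5:-→d6:-→d7:-→d8:-→d9:-→d10:-→d11:-→d12:H3→d13:-→d14:-→d15:-→d16:-→d17:-→d18:-→d19:-→d20:H1  best=H1
  ? 89.188.80.4  path d0:-→d1:-→d2:-→d3:-→d4:-→d5:-→d6:-→d7:-→d8:-→d9:-→d10:-→d11:-→d12:H3→d13:-→d14:-→d15:-→d16:-→d17:-→d18:-→d19:-→d20:H1  best=H1
  + 175.8.0.0/18 (H2) depth=18
  ? 175.8.6.255  path d0:-→d1:-→d2:-→d3:-→d4:-→d5:-→d6:-→d7:-→d8:-→d9:-→d10:-→d11:-→d12:-→d13:-→d14:-→d15:-→d16:H0→d17:-→d18:H2  best=H2
  - 89.176.0.0/12 clear@12
  + 0.0.0.0/0 (H2) depth=0
  + 33.159.154.0/24 (H2) depth=24
  - 106.209.8.0/24 clear@24
  ? 175.8.18.70  path d0:H2→d1:-→d2:-→d3:-→d4:-→d5:-→d6:-→d7:-→d8:-→d9:-→d10:-→d11:-→d12:-→d13:-→d14:-→d15:-→d16:H0→d17:-→d18:H2  best=H2
  ? 89.188.80.0  path d0:H2→d1:-→d2:-→d3:-→d4:-→d5:-→d6:-→d7:-→d8:-→d9:-→d10:-→d11:-→d12:-→d13:-→d14:-→d15:-→d16:-→d17:-→d18:-→d19:-→d20:H1  best=H1
  ? 89.188.80.6  path d0:H2→d1:-→d2:-→d3:-→d4:-→d5:-→d6:-→d7:-→d8:-→d9:-→d10:-→d11:-→d12:-→d13:-→d14:-→d15:-→d16:-→d17:-→d18:-→d19:-→d20:H1  best=H1
  + 89.188.91.144/28 (H2) depth=28
  ? 132.96.161.73  path d0:H2→d1:-→d2:-  best=H2
  - 175.8.0.0/18 clear@18
  - 175.8.0.0/16 clear@16
  ? 33.159.154.29  path d0:H2→d1:-→d2:-→d3:-→d4:-→d5:-→d6:-→d7:-→d8:-→d9:-→d10:-→d11:-→d12:-→d13:-→d14:-→d15:-→d16:-→d17:-→d18:-→d19:-→d20:-→d21:-→d22:-→d23:-→d24:H2  best=H2

== LOOKUPS ==
["H1","H4","H3","H4","H0","H3","H0","H0","H1","H1","H2","H2","H1","H1","H2","H2"]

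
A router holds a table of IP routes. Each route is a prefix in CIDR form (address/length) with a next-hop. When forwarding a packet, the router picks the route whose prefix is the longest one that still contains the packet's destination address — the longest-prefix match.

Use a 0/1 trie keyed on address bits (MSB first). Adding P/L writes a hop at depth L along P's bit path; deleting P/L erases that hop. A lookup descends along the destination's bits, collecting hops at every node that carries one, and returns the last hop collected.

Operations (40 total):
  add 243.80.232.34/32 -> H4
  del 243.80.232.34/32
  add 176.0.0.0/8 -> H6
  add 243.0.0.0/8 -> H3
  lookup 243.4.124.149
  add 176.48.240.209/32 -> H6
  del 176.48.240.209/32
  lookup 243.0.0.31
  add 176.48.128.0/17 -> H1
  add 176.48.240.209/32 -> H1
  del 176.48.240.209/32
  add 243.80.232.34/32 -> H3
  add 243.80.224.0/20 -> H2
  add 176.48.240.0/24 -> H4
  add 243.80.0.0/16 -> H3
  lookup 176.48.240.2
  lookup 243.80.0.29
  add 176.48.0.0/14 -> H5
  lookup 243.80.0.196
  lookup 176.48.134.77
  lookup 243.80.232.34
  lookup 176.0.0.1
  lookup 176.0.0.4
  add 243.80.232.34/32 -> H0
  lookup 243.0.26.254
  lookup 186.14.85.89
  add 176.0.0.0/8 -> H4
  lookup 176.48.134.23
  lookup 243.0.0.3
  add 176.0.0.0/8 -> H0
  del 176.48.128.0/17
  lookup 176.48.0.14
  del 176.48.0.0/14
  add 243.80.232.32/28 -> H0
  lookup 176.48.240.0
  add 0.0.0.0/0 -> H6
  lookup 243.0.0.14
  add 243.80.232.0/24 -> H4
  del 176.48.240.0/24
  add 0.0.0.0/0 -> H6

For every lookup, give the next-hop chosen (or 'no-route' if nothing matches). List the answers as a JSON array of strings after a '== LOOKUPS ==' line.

Apply in order:
  add 243.80.232.34/32 -> H4 at depth 32
  - 243.80.232.34/32 clear@32
  add 176.0.0.0/8 -> H6 at depth 8
  add 243.0.0.0/8 -> H3 at depth 8
  ? 243.4.124.149  path d0:-→d1:-→d2:-→d3:-→d4:-→d5:-→d6:-→d7:-→d8:H3→d9:-  best=H3
  add 176.48.240.209/32 -> H6 at depth 32
  - 176.48.240.209/32 clear@32
  ? 243.0.0.31  path d0:-→d1:-→d2:-→d3:-→d4:-→d5:-→d6:-→d7:-→d8:H3→d9:-  best=H3
  add 176.48.128.0/17 -> H1 at depth 17
  add 176.48.240.209/32 -> H1 at depth 32
  - 176.48.240.209/32 clear@32
  add 243.80.232.34/32 -> H3 at depth 32
  add 243.80.224.0/20 -> H2 at depth 20
  add 176.48.240.0/24 -> H4 at depth 24
  add 243.80.0.0/16 -> H3 at depth 16
  ? 176.48.240.2  path d0:-→d1:-→d2:-→d3:-→d4:-→d5:-→d6:-→d7:-→d8:H6→d9:-→d10:-→d11:-→d12:-→d13:-→d14:-→d15:-→d16:-→d17:H1→d18:-→d19:-→d20:-→d21:-→d22:-→d23:-→d24:H4  best=H4
  ? 243.80.0.29  path d0:-→d1:-→d2:-→d3:-→d4:-→d5:-→d6:-→d7:-→d8:H3→d9:-→d10:-→d11:-→d12:-→d13:-→d14:-→d15:-→d16:H3  best=H3
  add 176.48.0.0/14 -> H5 at depth 14
  ? 243.80.0.196  path d0:-→d1:-→d2:-→d3:-→d4:-→d5:-→d6:-→d7:-→d8:H3→d9:-→d10:-→d11:-→d12:-→d13:-→d14:-→d15:-→d16:H3  best=H3
  ? 176.48.134.77  path d0:-→d1:-→d2:-→d3:-→d4:-→d5:-→d6:-→d7:-→d8:H6→d9:-→d10:-→d11:-→d12:-→d13:-→d14:H5→d15:-→d16:-→d17:H1  best=H1
  ? 243.80.232.34  path d0:-→d1:-→d2:-→d3:-→d4:-→d5:-→d6:-→d7:-→d8:H3→d9:-→d10:-→d11:-→d12:-→d13:-→d14:-→d15:-→d16:H3→d17:-→d18:-→d19:-→d20:H2→d21:-→d22:-→d23:-→d24:-→d25:-→d26:-→d27:-→d28:-→d29:-→d30:-→d31:-→d32:H3  best=H3
  ? 176.0.0.1  path d0:-→d1:-→d2:-→d3:-→d4:-→d5:-→d6:-→d7:-→d8:H6→d9:-→d10:-  best=H6
  ? 176.0.0.4  path d0:-→d1:-→d2:-→d3:-→d4:-→d5:-→d6:-→d7:-→d8:H6→d9:-→d10:-  best=H6
  add 243.80.232.34/32 -> H0 at depth 32
  ? 243.0.26.254  path d0:-→d1:-→d2:-→d3:-→d4:-→d5:-→d6:-→d7:-→d8:H3→d9:-  best=H3
  ? 186.14.85.89  path d0:-→d1:-→d2:-→d3:-→d4:-  best=no-route
  add 176.0.0.0/8 -> H4 at depth 8
  ? 176.48.134.23  path d0:-→d1:-→d2:-→d3:-→d4:-→d5:-→d6:-→d7:-→d8:H4→d9:-→d10:-→d11:-→d12:-→d13:-→d14:H5→d15:-→d16:-→d17:H1  best=H1
  ? 243.0.0.3  path d0:-→d1:-→d2:-→d3:-→d4:-→d5:-→d6:-→d7:-→d8:H3→d9:-  best=H3
  add 176.0.0.0/8 -> H0 at depth 8
  - 176.48.128.0/17 clear@17
  ? 176.48.0.14  path d0:-→d1:-→d2:-→d3:-→d4:-→d5:-→d6:-→d7:-→d8:H0→d9:-→d10:-→d11:-→d12:-→d13:-→d14:H5→d15:-→d16:-  best=H5
  - 176.48.0.0/14 clear@14
  add 243.80.232.32/28 -> H0 at depth 28
  ? 176.48.240.0  path d0:-→d1:-→d2:-→d3:-→d4:-→d5:-→d6:-→d7:-→d8:H0→d9:-→d10:-→d11:-→d12:-→d13:-→d14:-→d15:-→d16:-→d17:-→d18:-→d19:-→d20:-→d21:-→d22:-→d23:-→d24:H4  best=H4
  add 0.0.0.0/0 -> H6 at depth 0
  ? 243.0.0.14  path d0:H6→d1:-→d2:-→d3:-→d4:-→d5:-→d6:-→d7:-→d8:H3→d9:-  best=H3
  add 243.80.232.0/24 -> H4 at depth 24
  - 176.48.240.0/24 clear@24
  add 0.0.0.0/0 -> H6 at depth 0

== LOOKUPS ==
["H3","H3","H4","H3","H3","H1","H3","H6","H6","H3","no-route","H1","H3","H5","H4","H3"]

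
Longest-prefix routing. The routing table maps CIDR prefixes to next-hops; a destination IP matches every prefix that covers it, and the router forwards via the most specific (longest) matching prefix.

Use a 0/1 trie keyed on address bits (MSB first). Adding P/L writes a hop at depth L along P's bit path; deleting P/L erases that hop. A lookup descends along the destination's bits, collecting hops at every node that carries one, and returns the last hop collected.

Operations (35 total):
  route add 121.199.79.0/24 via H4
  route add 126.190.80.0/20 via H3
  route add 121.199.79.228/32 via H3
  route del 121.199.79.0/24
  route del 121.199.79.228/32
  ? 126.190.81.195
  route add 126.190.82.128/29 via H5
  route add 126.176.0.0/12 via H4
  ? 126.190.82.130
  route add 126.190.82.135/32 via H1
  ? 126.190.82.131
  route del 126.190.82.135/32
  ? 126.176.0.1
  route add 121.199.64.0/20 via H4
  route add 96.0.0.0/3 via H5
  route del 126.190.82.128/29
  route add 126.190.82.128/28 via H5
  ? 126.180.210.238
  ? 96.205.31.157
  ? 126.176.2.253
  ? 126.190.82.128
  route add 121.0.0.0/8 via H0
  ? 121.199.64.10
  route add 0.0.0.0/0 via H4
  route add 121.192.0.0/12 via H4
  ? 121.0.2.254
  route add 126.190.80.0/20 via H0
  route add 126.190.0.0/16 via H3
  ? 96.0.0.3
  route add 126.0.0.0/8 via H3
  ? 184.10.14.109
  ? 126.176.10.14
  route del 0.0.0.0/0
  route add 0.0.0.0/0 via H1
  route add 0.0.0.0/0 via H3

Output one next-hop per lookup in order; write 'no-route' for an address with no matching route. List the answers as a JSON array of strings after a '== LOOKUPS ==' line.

Apply in order:
  + 121.199.79.0/24 (H4) depth=24
  + 126.190.80.0/20 (H3) depth=20
  + 121.199.79.228/32 (H3) depth=32
  - 121.199.79.0/24 clear@24
  - 121.199.79.228/32 clear@32
  lookup 126.190.81.195: bits 01111110101111100101 walk d0:-→d1:-→d2:-→d3:-→d4:-→d5:-→d6:-→d7:-→d8:-→d9:-→d10:-→d11:-→d12:-→d13:-→d14:-→d15:-→d16:-→d17:-→d18:-→d19:-→d20:H3 -> H3
  + 126.190.82.128/29 (H5) depth=29
  + 126.176.0.0/12 (H4) depth=12
  lookup 126.190.82.130: bits 01111110101111100101001010000 walk d0:-→d1:-→d2:-→d3:-→d4:-→d5:-→d6:-→d7:-→d8:-→d9:-→d10:-→d11:-→d12:H4→d13:-→d14:-→d15:-→d16:-→d17:-→d18:-→d19:-→d20:H3→d21:-→d22:-→d23:-→d24:-→d25:-→d26:-→d27:-→d28:-→d29:H5 -> H5
  + 126.190.82.135/32 (H1) depth=32
  lookup 126.190.82.131: bits 01111110101111100101001010000 walk d0:-→d1:-→d2:-→d3:-→d4:-→d5:-→d6:-→d7:-→d8:-→d9:-→d10:-→d11:-→d12:H4→d13:-→d14:-→d15:-→d16:-→d17:-→d18:-→d19:-→d20:H3→d21:-→d22:-→d23:-→d24:-→d25:-→d26:-→d27:-→d28:-→d29:H5 -> H5
  - 126.190.82.135/32 clear@32
  lookup 126.176.0.1: bits 011111101011 walk d0:-→d1:-→d2:-→d3:-→d4:-→d5:-→d6:-→d7:-→d8:-→d9:-→d10:-→d11:-→d12:H4 -> H4
  + 121.199.64.0/20 (H4) depth=20
  + 96.0.0.0/3 (H5) depth=3
  - 126.190.82.128/29 clear@29
  + 126.190.82.128/28 (H5) depth=28
  lookup 126.180.210.238: bits 011111101011 walk d0:-→d1:-→d2:-→d3:H5→d4:-→d5:-→d6:-→d7:-→d8:-→d9:-→d10:-→d11:-→d12:H4 -> H4
  lookup 96.205.31.157: bits 011 walk d0:-→d1:-→d2:-→d3:H5 -> H5
  lookup 126.176.2.253: bits 011111101011 walk d0:-→d1:-→d2:-→d3:H5→d4:-→d5:-→d6:-→d7:-→d8:-→d9:-→d10:-→d11:-→d12:H4 -> H4
  lookup 126.190.82.128: bits 01111110101111100101001010000 walk d0:-→d1:-→d2:-→d3:H5→d4:-→d5:-→d6:-→d7:-→d8:-→d9:-→d10:-→d11:-→d12:H4→d13:-→d14:-→d15:-→d16:-→d17:-→d18:-→d19:-→d20:H3→d21:-→d22:-→d23:-→d24:-→d25:-→d26:-→d27:-→d28:H5→d29:- -> H5
  + 121.0.0.0/8 (H0) depth=8
  lookup 121.199.64.10: bits 01111001110001110100 walk d0:-→d1:-→d2:-→d3:H5→d4:-→d5:-→d6:-→d7:-→d8:H0→d9:-→d10:-→d11:-→d12:-→d13:-→d14:-→d15:-→d16:-→d17:-→d18:-→d19:-→d20:H4 -> H4
  + 0.0.0.0/0 (H4) depth=0
  + 121.192.0.0/12 (H4) depth=12
  lookup 121.0.2.254: bits 01111001 walk d0:H4→d1:-→d2:-→d3:H5→d4:-→d5:-→d6:-→d7:-→d8:H0 -> H0
  + 126.190.80.0/20 (H0) depth=20
  + 126.190.0.0/16 (H3) depth=16
  lookup 96.0.0.3: bits 011 walk d0:H4→d1:-→d2:-→d3:H5 -> H5
  + 126.0.0.0/8 (H3) depth=8
  lookup 184.10.14.109: bits ε walk d0:H4 -> H4
  lookup 126.176.10.14: bits 011111101011 walk d0:H4→d1:-→d2:-→d3:H5→d4:-→d5:-→d6:-→d7:-→d8:H3→d9:-→d10:-→d11:-→d12:H4 -> H4
  - 0.0.0.0/0 clear@0
  + 0.0.0.0/0 (H1) depth=0
  + 0.0.0.0/0 (H3) depth=0

== LOOKUPS ==
["H3","H5","H5","H4","H4","H5","H4","H5","H4","H0","H5","H4","H4"]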